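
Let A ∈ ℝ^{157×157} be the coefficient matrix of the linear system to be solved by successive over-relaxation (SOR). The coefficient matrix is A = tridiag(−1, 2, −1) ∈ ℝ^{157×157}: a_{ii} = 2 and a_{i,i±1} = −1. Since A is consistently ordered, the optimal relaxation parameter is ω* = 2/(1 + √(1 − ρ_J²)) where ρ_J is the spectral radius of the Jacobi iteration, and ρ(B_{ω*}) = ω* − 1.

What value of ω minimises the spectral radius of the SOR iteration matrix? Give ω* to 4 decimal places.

ω* = 1.9610

With n=157, ρ(Jacobi) = cos(π/158) = 0.9998.
√(1−ρ_J²) simplifies to sin(π/158) = 0.01988.
ω* = 2/(1+0.01988) = 1.9610
and ρ(B_{ω*}) = 1.9610 − 1 = 0.9610.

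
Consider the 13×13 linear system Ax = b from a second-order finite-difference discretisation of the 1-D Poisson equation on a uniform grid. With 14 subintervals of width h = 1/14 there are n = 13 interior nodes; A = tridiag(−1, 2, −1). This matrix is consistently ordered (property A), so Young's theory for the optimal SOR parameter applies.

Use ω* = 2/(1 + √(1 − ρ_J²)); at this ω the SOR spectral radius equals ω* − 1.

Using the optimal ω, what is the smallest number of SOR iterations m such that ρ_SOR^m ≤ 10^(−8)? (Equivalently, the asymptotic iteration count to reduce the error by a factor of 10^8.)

B_J for the 13×13 system has eigenvalues cos(kπ/14); ρ_J = cos(π/14) = 0.9749279.
√(1−ρ_J²) = |sin(π/14)| = 0.2225209
[ω*] 2 ÷ (1 + 0.2225209) = 2 ÷ 1.2225209 = 1.6359639.
ρ_SOR = ω* − 1 ≈ 0.6359639.
8·ln10 = 18.4207; −ln(0.6359639) = 0.452613; m = ⌈18.4207/0.452613⌉ = ⌈40.699⌉ = 41.

m = 41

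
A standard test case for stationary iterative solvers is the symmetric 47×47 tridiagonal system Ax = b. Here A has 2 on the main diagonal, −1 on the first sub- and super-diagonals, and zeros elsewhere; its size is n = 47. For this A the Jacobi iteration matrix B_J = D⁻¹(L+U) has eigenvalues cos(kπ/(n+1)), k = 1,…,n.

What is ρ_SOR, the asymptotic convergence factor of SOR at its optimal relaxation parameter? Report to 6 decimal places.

ρ_SOR = 0.877224

With n=47, ρ(Jacobi) = cos(π/48) = 0.997859.
root = sin(π/48) = 0.0654031  (since 1−cos² = sin²).
So ω* = 2/1.0654031 = 1.877224 (Young).
[ρ_SOR] ω* − 1 = 0.877224.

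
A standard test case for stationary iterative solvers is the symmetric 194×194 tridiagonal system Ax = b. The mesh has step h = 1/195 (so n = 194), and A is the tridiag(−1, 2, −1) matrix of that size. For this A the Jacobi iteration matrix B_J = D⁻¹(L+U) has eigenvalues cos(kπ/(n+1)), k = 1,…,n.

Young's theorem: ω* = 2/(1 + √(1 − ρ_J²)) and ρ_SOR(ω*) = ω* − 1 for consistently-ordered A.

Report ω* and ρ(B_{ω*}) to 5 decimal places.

½·tridiag(1,0,1) at n=194: λ_k = cos(kπ/195); max |λ| at k=1 ⇒ ρ_J = cos(π/195) ≈ 0.99987.
root = sin(π/195) = 0.016110  (since 1−cos² = sin²).
So ω* = 2/1.016110 = 1.96829 (Young).
ρ_SOR = ω* − 1 = 1.96829 − 1 = 0.96829.

ω* = 1.96829, ρ_SOR = 0.96829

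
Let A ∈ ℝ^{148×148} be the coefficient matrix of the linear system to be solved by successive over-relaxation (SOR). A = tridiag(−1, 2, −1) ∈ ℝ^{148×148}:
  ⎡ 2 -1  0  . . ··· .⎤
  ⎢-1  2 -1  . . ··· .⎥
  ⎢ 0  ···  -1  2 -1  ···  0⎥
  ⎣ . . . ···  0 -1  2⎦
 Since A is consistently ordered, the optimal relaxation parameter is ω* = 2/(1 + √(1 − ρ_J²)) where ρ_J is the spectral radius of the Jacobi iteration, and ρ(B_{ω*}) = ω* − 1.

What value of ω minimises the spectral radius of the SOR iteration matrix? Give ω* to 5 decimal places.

With n=148, ρ(Jacobi) = cos(π/149) = 0.99978.
1 − cos²(π/149) = sin²(π/149) ⇒ √(1−ρ_J²) = sin(π/149) = 0.021083.
So ω* = 2/1.021083 = 1.95870 (Young).
Hence ρ(B_{ω*}) = 1.95870 − 1 = 0.95870.

ω* = 1.95870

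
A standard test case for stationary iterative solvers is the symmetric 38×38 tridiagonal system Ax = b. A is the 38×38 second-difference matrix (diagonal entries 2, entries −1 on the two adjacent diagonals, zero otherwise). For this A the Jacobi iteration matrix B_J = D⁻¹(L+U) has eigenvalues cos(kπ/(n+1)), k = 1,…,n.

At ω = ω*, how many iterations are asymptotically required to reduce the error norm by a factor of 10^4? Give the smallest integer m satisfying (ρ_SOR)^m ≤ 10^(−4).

B_J for the 38×38 system has eigenvalues cos(kπ/39); ρ_J = cos(π/39) = 0.9967573.
√(1 − cos²(π/39)) = sin(π/39) ≈ 0.0804666.
ω* = 2/(1+0.0804666) = 1.8510521
and ρ(B_{ω*}) = 1.8510521 − 1 = 0.8510521.
For 4 digits: m = 4·ln10 / (−ln 0.8510521) = 9.21034/0.161282 = 57.107; round up → m = 58.

m = 58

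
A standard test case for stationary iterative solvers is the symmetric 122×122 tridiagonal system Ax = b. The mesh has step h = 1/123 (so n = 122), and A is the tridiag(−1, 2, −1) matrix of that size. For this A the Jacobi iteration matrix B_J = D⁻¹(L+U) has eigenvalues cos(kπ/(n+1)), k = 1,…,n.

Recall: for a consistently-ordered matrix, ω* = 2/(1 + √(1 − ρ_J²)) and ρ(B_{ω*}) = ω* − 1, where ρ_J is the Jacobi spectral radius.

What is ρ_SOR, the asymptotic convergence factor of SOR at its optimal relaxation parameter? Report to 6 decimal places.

[ρ_J] n=122: ρ(B_J) = cos(π/(n+1)) = cos(π/123) = 0.999674.
1 − cos²(π/123) = sin²(π/123) ⇒ √(1−ρ_J²) = sin(π/123) = 0.0255386.
Then 2/(1+√(1−ρ_J²)) = 2/(1+0.0255386); ω* = 2/1.0255386 = 1.950195.
ρ_SOR = ω* − 1 = 1.950195 − 1 = 0.950195.

ρ_SOR = 0.950195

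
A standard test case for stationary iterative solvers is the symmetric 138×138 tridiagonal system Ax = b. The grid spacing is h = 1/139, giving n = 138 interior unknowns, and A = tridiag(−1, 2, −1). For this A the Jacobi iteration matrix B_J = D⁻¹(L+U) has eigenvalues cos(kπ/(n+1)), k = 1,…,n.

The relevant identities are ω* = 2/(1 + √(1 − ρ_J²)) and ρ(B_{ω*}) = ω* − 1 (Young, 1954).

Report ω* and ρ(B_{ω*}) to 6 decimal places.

ω* = 1.955800, ρ_SOR = 0.955800

n=138: λ(B_J) = 1 − λ(A)/2 = cos(kπ/139); k=1 gives ρ_J = 0.999745.
√(1 − cos²(π/139)) = sin(π/139) ≈ 0.0225995.
ω* = 2/(1+0.0225995) = 1.955800
ρ_SOR = ω* − 1 ≈ 0.955800.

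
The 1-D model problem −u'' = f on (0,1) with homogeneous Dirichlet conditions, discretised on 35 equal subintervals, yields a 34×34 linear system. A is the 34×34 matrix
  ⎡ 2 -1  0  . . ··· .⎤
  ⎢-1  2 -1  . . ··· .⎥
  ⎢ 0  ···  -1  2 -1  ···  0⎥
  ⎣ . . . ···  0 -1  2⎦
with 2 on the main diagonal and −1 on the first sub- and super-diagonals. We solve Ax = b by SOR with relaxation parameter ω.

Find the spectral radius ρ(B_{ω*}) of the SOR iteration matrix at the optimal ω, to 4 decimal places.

½·tridiag(1,0,1) at n=34: λ_k = cos(kπ/35); max |λ| at k=1 ⇒ ρ_J = cos(π/35) ≈ 0.9960.
root = sin(π/35) = 0.08964  (since 1−cos² = sin²).
ω* = 2/(1 + 0.08964) = 2/1.08964 = 1.8355.
[ρ_SOR] ω* − 1 = 0.8355.

ρ_SOR = 0.8355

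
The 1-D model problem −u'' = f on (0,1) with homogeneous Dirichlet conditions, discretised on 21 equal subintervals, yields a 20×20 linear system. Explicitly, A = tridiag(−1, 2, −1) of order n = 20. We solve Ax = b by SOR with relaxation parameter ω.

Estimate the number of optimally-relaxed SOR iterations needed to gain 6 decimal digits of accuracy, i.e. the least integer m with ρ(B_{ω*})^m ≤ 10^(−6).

n=20: λ(B_J) = 1 − λ(A)/2 = cos(kπ/21); k=1 gives ρ_J = 0.9888308.
√(1 − cos²(π/21)) = sin(π/21) ≈ 0.1490423.
ω* = 2/(1 + 0.1490423) = 2/1.1490423 = 1.7405800.
[ρ_SOR] ω* − 1 = 0.7405800.
(0.7405800)^m ≤ 10^{−6}  ⇒  m·ln(0.7405800) ≤ −6·ln10  ⇒  m ≥ 46.002  ⇒  m = 47

m = 47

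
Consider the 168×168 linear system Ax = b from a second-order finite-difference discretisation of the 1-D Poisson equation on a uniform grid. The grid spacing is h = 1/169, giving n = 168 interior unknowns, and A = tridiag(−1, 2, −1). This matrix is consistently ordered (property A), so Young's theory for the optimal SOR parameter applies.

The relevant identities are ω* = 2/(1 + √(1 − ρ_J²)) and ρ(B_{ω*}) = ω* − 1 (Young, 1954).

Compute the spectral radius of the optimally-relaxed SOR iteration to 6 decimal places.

n=168: λ(B_J) = 1 − λ(A)/2 = cos(kπ/169); k=1 gives ρ_J = 0.999827.
1 − cos²(π/169) = sin²(π/169) ⇒ √(1−ρ_J²) = sin(π/169) = 0.0185882.
ω* = 2/(1+0.0185882) = 1.963502
[ρ_SOR] ω* − 1 = 0.963502.

ρ_SOR = 0.963502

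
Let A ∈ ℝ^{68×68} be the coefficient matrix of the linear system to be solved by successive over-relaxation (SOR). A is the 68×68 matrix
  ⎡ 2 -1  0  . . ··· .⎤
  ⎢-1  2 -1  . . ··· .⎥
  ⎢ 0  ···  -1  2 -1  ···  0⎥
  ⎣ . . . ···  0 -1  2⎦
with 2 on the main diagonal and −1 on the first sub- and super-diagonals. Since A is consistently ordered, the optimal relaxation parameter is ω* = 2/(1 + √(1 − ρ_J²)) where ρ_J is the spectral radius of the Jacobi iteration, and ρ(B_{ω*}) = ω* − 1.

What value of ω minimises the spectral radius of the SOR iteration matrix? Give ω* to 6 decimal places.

spectrum of D⁻¹(L+U) = {cos(kπ/69) : 1≤k≤68}; ρ_J = cos(π/69) = 0.998964.
√(1−ρ_J²) simplifies to sin(π/69) = 0.0455146.
[ω*] 2 ÷ (1 + 0.0455146) = 2 ÷ 1.0455146 = 1.912934.
[ρ_SOR] ω* − 1 = 0.912934.

ω* = 1.912934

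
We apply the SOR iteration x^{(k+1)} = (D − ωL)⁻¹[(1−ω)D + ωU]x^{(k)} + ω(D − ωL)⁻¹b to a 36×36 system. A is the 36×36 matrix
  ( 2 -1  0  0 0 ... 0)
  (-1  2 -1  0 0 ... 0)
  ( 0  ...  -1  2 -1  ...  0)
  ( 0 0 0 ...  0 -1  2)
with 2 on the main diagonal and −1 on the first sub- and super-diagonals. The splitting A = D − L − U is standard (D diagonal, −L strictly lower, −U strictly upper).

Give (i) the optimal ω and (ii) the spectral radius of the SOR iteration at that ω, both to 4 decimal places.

ω* = 1.8436, ρ_SOR = 0.8436

spectrum of D⁻¹(L+U) = {cos(kπ/37) : 1≤k≤36}; ρ_J = cos(π/37) = 0.9964.
√(1−ρ_J²) simplifies to sin(π/37) = 0.08481.
ω* = 2/(1+0.08481) = 1.8436
Hence ρ(B_{ω*}) = 1.8436 − 1 = 0.8436.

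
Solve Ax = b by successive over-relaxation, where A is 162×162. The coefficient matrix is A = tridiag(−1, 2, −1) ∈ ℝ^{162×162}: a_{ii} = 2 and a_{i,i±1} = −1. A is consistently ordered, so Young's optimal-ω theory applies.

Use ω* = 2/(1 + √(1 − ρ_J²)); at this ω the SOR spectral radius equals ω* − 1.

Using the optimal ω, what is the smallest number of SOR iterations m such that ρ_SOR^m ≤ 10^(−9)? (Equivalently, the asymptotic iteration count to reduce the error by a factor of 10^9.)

½·tridiag(1,0,1) at n=162: λ_k = cos(kπ/163); max |λ| at k=1 ⇒ ρ_J = cos(π/163) ≈ 0.9998143.
√(1−ρ_J²) = |sin(π/163)| = 0.0192724
ω* = 2/(1 + 0.0192724) = 2/1.0192724 = 1.9621840.
and ρ(B_{ω*}) = 1.9621840 − 1 = 0.9621840.
For 9 digits: m = 9·ln10 / (−ln 0.9621840) = 20.7233/0.0385496 = 537.575; round up → m = 538.

m = 538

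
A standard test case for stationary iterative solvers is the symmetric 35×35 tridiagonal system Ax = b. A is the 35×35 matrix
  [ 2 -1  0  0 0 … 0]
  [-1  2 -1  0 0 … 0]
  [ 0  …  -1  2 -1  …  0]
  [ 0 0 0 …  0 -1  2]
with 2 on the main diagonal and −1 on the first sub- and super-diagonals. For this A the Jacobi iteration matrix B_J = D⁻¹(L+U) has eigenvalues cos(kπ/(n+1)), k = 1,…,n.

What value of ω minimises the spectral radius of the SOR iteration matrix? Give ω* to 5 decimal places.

B_J for the 35×35 system has eigenvalues cos(kπ/36); ρ_J = cos(π/36) = 0.99619.
√(1−ρ_J²) simplifies to sin(π/36) = 0.087156.
Young: ω* = 2/(1+√(1−ρ_J²)) = 2/(1+0.087156) = 2/1.087156 = 1.83966.
ρ_SOR = ω* − 1 = 1.83966 − 1 = 0.83966.

ω* = 1.83966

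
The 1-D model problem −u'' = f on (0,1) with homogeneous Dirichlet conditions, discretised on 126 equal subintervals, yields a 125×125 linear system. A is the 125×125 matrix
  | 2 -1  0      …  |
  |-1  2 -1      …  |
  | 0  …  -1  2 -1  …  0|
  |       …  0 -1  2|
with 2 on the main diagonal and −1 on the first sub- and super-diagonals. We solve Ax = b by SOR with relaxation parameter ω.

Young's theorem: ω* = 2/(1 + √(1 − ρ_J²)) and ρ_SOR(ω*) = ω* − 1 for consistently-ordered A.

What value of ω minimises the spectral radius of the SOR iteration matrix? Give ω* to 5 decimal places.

spectrum of D⁻¹(L+U) = {cos(kπ/126) : 1≤k≤125}; ρ_J = cos(π/126) = 0.99969.
√(1 − cos²(π/126)) = sin(π/126) ≈ 0.024931.
So ω* = 2/1.024931 = 1.95135 (Young).
ρ(B_{ω*}) = ω*−1 = 0.95135

ω* = 1.95135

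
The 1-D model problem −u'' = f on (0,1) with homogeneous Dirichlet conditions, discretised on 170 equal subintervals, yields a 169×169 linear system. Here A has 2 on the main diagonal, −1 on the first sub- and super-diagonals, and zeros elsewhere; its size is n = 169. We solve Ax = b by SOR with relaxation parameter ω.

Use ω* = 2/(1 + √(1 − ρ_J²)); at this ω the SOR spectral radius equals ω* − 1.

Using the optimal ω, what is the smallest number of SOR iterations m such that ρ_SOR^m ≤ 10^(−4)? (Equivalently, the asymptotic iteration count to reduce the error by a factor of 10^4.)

m = 250

B_J for the 169×169 system has eigenvalues cos(kπ/170); ρ_J = cos(π/170) = 0.9998293.
1 − cos²(π/170) = sin²(π/170) ⇒ √(1−ρ_J²) = sin(π/170) = 0.0184789.
ω* = 2 / (1 + 0.0184789) = 2 / 1.0184789 ≈ 1.9637127.
ρ(B_{ω*}) = ω*−1 = 0.9637127
Need (0.9637127)^m ≤ 10^(−4): m ≥ 4·ln10/|ln 0.9637127| = 9.21034/0.0369621 = 249.183 ⇒ m = 250.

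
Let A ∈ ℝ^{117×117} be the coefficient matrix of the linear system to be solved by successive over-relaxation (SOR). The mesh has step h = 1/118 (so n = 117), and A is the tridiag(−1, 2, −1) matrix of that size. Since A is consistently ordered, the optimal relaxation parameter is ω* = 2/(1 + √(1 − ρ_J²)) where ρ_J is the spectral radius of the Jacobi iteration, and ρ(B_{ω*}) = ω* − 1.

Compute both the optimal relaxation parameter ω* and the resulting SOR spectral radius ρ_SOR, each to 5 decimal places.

ω* = 1.94814, ρ_SOR = 0.94814

ρ_J = max_k |cos(kπ/118)| = cos(π/118) = 0.99965
√(1−ρ_J²) = |sin(π/118)| = 0.026621
[ω*] 2 ÷ (1 + 0.026621) = 2 ÷ 1.026621 = 1.94814.
Hence ρ(B_{ω*}) = 1.94814 − 1 = 0.94814.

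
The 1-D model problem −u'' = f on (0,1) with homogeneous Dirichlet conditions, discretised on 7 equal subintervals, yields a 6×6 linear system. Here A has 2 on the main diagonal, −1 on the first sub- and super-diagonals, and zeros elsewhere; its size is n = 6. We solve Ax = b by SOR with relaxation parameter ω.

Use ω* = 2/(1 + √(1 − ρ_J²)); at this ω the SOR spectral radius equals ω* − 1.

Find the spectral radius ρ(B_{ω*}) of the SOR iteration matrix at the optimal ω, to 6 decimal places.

ρ_SOR = 0.394813

spectrum of D⁻¹(L+U) = {cos(kπ/7) : 1≤k≤6}; ρ_J = cos(π/7) = 0.900969.
1 − cos²(π/7) = sin²(π/7) ⇒ √(1−ρ_J²) = sin(π/7) = 0.4338837.
ω* = 2/(1 + 0.4338837) = 2/1.4338837 = 1.394813.
and ρ(B_{ω*}) = 1.394813 − 1 = 0.394813.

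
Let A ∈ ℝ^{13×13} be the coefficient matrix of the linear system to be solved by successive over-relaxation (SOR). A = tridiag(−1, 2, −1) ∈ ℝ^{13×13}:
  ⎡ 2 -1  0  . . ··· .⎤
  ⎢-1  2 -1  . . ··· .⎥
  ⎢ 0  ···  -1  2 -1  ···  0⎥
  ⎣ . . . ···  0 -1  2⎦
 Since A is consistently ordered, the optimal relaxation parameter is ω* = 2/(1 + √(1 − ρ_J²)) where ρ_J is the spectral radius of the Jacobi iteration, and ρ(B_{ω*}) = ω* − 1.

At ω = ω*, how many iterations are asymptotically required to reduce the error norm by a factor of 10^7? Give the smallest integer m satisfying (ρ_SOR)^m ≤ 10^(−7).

m = 36

[ρ_J] n=13: ρ(B_J) = cos(π/(n+1)) = cos(π/14) = 0.9749279.
1 − cos²(π/14) = sin²(π/14) ⇒ √(1−ρ_J²) = sin(π/14) = 0.2225209.
So ω* = 2/1.2225209 = 1.6359639 (Young).
ρ_SOR = ω* − 1 ≈ 0.6359639.
For 7 digits: m = 7·ln10 / (−ln 0.6359639) = 16.1181/0.452613 = 35.611; round up → m = 36.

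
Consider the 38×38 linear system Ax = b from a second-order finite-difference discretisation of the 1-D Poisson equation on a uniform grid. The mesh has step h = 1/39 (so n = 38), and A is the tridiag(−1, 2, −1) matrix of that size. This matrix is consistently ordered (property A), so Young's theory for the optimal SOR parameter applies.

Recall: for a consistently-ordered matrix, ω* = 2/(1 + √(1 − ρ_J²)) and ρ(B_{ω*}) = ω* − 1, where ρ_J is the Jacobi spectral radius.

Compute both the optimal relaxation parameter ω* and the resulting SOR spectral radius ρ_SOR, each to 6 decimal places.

½·tridiag(1,0,1) at n=38: λ_k = cos(kπ/39); max |λ| at k=1 ⇒ ρ_J = cos(π/39) ≈ 0.996757.
root = sin(π/39) = 0.0804666  (since 1−cos² = sin²).
ω* = 2/(1 + 0.0804666) = 2/1.0804666 = 1.851052.
ρ_SOR = ω* − 1 ≈ 0.851052.

ω* = 1.851052, ρ_SOR = 0.851052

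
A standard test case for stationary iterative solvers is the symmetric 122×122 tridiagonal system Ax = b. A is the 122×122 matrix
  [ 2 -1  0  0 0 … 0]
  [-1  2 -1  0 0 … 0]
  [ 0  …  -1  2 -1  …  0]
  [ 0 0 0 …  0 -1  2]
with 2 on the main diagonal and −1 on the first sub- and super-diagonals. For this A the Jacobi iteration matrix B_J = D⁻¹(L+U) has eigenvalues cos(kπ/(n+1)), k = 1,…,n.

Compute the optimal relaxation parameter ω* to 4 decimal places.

[ρ_J] n=122: ρ(B_J) = cos(π/(n+1)) = cos(π/123) = 0.9997.
√(1−ρ_J²) simplifies to sin(π/123) = 0.02554.
So ω* = 2/1.02554 = 1.9502 (Young).
ρ_SOR = ω* − 1 = 1.9502 − 1 = 0.9502.

ω* = 1.9502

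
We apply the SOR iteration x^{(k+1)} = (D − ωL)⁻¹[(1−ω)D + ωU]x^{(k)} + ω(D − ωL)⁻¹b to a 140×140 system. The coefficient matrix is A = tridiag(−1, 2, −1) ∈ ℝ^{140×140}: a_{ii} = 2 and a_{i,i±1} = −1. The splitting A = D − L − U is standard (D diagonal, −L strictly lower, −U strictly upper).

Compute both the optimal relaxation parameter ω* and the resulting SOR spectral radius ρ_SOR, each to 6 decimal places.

ω* = 1.956413, ρ_SOR = 0.956413

ρ_J = max_k |cos(kπ/141)| = cos(π/141) = 0.999752
√(1 − cos²(π/141)) = sin(π/141) ≈ 0.0222790.
ω* = 2 / (1 + 0.0222790) = 2 / 1.0222790 ≈ 1.956413.
At ω = 1.956413 every |λ(B_ω)| = ω−1, so ρ_SOR = 0.956413.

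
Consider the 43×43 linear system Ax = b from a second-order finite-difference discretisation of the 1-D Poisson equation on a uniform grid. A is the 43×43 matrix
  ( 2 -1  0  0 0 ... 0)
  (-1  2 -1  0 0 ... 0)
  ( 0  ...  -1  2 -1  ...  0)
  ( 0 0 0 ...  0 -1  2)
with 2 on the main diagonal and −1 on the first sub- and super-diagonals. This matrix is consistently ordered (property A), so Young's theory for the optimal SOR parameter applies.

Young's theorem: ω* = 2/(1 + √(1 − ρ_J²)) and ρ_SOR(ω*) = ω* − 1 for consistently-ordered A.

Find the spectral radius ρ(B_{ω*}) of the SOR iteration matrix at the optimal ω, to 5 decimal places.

n=43: λ(B_J) = 1 − λ(A)/2 = cos(kπ/44); k=1 gives ρ_J = 0.99745.
root = sin(π/44) = 0.071339  (since 1−cos² = sin²).
ω* = 2 / (1 + 0.071339) = 2 / 1.071339 ≈ 1.86682.
ρ(B_{ω*}) = ω*−1 = 0.86682

ρ_SOR = 0.86682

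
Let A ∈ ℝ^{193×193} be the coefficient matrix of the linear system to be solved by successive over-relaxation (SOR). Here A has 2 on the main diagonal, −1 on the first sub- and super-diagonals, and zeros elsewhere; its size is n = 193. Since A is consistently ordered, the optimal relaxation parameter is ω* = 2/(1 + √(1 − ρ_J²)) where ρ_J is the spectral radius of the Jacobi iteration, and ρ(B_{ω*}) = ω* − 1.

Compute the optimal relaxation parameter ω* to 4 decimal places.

n=193: λ(B_J) = 1 − λ(A)/2 = cos(kπ/194); k=1 gives ρ_J = 0.9999.
√(1 − cos²(π/194)) = sin(π/194) ≈ 0.01619.
Then 2/(1+√(1−ρ_J²)) = 2/(1+0.01619); ω* = 2/1.01619 = 1.9681.
ρ(B_{ω*}) = ω*−1 = 0.9681

ω* = 1.9681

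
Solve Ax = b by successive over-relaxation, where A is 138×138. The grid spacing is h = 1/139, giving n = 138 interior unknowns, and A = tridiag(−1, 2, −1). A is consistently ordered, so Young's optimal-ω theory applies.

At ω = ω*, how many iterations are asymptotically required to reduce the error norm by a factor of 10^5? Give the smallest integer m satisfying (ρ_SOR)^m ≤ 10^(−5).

m = 255

[ρ_J] n=138: ρ(B_J) = cos(π/(n+1)) = cos(π/139) = 0.9997446.
1 − cos²(π/139) = sin²(π/139) ⇒ √(1−ρ_J²) = sin(π/139) = 0.0225995.
ω* = 2 / (1 + 0.0225995) = 2 / 1.0225995 ≈ 1.9557999.
[ρ_SOR] ω* − 1 = 0.9557999.
Need (0.9557999)^m ≤ 10^(−5): m ≥ 5·ln10/|ln 0.9557999| = 11.5129/0.0452067 = 254.672 ⇒ m = 255.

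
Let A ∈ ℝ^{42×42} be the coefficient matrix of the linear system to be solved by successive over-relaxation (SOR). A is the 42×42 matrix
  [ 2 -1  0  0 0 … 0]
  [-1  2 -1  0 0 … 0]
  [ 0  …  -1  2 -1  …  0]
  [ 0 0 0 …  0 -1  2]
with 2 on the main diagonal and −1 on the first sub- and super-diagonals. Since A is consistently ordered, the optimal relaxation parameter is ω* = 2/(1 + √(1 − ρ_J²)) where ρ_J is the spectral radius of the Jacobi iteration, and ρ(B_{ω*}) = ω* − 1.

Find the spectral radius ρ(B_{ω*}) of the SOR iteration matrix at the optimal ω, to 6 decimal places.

With n=42, ρ(Jacobi) = cos(π/43) = 0.997332.
√(1 − cos²(π/43)) = sin(π/43) ≈ 0.0729953.
Then 2/(1+√(1−ρ_J²)) = 2/(1+0.0729953); ω* = 2/1.0729953 = 1.863941.
ρ_SOR = ω* − 1 = 1.863941 − 1 = 0.863941.

ρ_SOR = 0.863941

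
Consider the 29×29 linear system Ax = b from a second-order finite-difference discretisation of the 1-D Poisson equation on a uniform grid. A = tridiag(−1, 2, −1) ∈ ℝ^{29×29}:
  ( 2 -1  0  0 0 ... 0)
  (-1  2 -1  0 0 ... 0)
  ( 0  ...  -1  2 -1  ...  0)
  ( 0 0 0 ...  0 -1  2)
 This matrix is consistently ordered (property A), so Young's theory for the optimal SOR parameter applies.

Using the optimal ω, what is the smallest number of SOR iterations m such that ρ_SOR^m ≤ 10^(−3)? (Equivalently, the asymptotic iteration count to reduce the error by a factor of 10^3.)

m = 33

½·tridiag(1,0,1) at n=29: λ_k = cos(kπ/30); max |λ| at k=1 ⇒ ρ_J = cos(π/30) ≈ 0.9945219.
√(1−ρ_J²) simplifies to sin(π/30) = 0.1045285.
ω* = 2/(1+0.1045285) = 1.8107274
Hence ρ(B_{ω*}) = 1.8107274 − 1 = 0.8107274.
3·ln10 = 6.90776; −ln(0.8107274) = 0.209823; m = ⌈6.90776/0.209823⌉ = ⌈32.922⌉ = 33.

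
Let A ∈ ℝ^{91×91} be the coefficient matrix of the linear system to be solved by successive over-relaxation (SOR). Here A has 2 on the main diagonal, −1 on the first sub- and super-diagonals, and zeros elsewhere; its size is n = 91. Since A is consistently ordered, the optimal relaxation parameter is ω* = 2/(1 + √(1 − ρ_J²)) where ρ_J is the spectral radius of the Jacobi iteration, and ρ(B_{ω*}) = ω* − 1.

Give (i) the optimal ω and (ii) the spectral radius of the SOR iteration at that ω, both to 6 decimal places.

½·tridiag(1,0,1) at n=91: λ_k = cos(kπ/92); max |λ| at k=1 ⇒ ρ_J = cos(π/92) ≈ 0.999417.
1 − cos²(π/92) = sin²(π/92) ⇒ √(1−ρ_J²) = sin(π/92) = 0.0341411.
Young: ω* = 2/(1+√(1−ρ_J²)) = 2/(1+0.0341411) = 2/1.0341411 = 1.933972.
ρ(B_{ω*}) = ω*−1 = 0.933972

ω* = 1.933972, ρ_SOR = 0.933972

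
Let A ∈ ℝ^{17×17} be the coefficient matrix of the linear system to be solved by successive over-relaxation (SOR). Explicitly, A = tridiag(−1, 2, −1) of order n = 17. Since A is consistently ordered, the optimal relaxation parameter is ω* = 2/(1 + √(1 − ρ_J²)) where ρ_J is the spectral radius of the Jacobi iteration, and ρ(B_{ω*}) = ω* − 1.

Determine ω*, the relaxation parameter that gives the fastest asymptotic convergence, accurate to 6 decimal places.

ω* = 1.704088

n=17: λ(B_J) = 1 − λ(A)/2 = cos(kπ/18); k=1 gives ρ_J = 0.984808.
√(1 − cos²(π/18)) = sin(π/18) ≈ 0.1736482.
ω* = 2/(1 + 0.1736482) = 2/1.1736482 = 1.704088.
Hence ρ(B_{ω*}) = 1.704088 − 1 = 0.704088.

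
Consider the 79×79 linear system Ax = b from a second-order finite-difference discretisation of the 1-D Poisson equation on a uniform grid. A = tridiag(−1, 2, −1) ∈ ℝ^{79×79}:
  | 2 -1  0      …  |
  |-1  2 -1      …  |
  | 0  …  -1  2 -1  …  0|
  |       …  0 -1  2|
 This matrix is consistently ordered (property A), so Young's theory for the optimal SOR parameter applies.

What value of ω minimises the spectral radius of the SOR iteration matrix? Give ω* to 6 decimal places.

With n=79, ρ(Jacobi) = cos(π/80) = 0.999229.
√(1−ρ_J²) simplifies to sin(π/80) = 0.0392598.
[ω*] 2 ÷ (1 + 0.0392598) = 2 ÷ 1.0392598 = 1.924447.
and ρ(B_{ω*}) = 1.924447 − 1 = 0.924447.

ω* = 1.924447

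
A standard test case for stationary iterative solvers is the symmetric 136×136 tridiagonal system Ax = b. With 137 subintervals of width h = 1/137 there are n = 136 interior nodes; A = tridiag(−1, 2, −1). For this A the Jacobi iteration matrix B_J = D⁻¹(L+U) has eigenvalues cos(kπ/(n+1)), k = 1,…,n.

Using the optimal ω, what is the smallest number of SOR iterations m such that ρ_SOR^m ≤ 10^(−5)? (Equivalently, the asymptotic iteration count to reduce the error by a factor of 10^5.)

½·tridiag(1,0,1) at n=136: λ_k = cos(kπ/137); max |λ| at k=1 ⇒ ρ_J = cos(π/137) ≈ 0.9997371.
√(1 − cos²(π/137)) = sin(π/137) ≈ 0.0229293.
So ω* = 2/1.0229293 = 1.9551693 (Young).
At ω = 1.9551693 every |λ(B_ω)| = ω−1, so ρ_SOR = 0.9551693.
For 5 digits: m = 5·ln10 / (−ln 0.9551693) = 11.5129/0.0458667 = 251.008; round up → m = 252.

m = 252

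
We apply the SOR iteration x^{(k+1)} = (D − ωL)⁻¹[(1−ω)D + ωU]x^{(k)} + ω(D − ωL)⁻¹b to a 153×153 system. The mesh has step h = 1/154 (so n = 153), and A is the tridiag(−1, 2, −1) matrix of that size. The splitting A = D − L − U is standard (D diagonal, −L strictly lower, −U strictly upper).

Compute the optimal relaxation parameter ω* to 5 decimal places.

ω* = 1.96002

[ρ_J] n=153: ρ(B_J) = cos(π/(n+1)) = cos(π/154) = 0.99979.
√(1−ρ_J²) simplifies to sin(π/154) = 0.020399.
ω* = 2/(1 + 0.020399) = 2/1.020399 = 1.96002.
Hence ρ(B_{ω*}) = 1.96002 − 1 = 0.96002.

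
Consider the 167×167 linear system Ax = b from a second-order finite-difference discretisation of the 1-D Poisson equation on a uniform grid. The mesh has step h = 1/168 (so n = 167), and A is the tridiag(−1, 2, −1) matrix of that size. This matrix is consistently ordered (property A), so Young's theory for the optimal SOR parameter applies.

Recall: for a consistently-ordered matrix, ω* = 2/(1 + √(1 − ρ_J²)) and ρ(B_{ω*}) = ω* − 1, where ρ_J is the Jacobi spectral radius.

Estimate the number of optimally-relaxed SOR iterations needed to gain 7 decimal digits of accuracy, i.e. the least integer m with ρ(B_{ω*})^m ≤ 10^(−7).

B_J for the 167×167 system has eigenvalues cos(kπ/168); ρ_J = cos(π/168) = 0.9998252.
1 − cos²(π/168) = sin²(π/168) ⇒ √(1−ρ_J²) = sin(π/168) = 0.0186989.
Young: ω* = 2/(1+√(1−ρ_J²)) = 2/(1+0.0186989) = 2/1.0186989 = 1.9632887.
ρ_SOR = ω* − 1 ≈ 0.9632887.
7·ln10 = 16.1181; −ln(0.9632887) = 0.0374021; m = ⌈16.1181/0.0374021⌉ = ⌈430.941⌉ = 431.

m = 431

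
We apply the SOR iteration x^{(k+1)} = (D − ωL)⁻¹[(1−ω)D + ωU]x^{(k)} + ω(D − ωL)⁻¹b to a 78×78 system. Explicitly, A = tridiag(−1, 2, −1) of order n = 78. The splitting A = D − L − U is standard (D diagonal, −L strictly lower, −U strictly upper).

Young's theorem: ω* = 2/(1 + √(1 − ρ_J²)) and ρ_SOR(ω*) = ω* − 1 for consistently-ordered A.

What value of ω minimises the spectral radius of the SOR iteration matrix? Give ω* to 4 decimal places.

ω* = 1.9235

[ρ_J] n=78: ρ(B_J) = cos(π/(n+1)) = cos(π/79) = 0.9992.
√(1 − cos²(π/79)) = sin(π/79) ≈ 0.03976.
[ω*] 2 ÷ (1 + 0.03976) = 2 ÷ 1.03976 = 1.9235.
ρ(B_{ω*}) = ω*−1 = 0.9235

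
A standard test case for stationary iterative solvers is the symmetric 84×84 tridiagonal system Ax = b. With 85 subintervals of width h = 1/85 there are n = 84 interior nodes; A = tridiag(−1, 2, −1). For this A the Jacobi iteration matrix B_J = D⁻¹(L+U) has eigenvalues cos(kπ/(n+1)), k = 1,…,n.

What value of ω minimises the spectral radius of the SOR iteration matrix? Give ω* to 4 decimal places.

½·tridiag(1,0,1) at n=84: λ_k = cos(kπ/85); max |λ| at k=1 ⇒ ρ_J = cos(π/85) ≈ 0.9993.
1 − cos²(π/85) = sin²(π/85) ⇒ √(1−ρ_J²) = sin(π/85) = 0.03695.
ω* = 2/(1+0.03695) = 1.9287
ρ_SOR = ω* − 1 ≈ 0.9287.

ω* = 1.9287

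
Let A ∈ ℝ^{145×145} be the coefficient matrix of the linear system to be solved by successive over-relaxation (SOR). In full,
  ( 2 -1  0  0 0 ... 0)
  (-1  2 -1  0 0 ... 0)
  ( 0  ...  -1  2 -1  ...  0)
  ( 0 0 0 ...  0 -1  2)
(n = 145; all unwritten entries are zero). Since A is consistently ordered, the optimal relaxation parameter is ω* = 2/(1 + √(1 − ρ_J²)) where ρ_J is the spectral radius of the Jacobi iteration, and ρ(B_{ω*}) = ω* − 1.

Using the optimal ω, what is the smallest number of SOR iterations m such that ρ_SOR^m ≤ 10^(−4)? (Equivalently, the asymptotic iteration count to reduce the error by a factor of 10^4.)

ρ_J = max_k |cos(kπ/146)| = cos(π/146) = 0.9997685
1 − cos²(π/146) = sin²(π/146) ⇒ √(1−ρ_J²) = sin(π/146) = 0.0215161.
ω* = 2/(1+0.0215161) = 1.9578742
At ω = 1.9578742 every |λ(B_ω)| = ω−1, so ρ_SOR = 0.9578742.
Need (0.9578742)^m ≤ 10^(−4): m ≥ 4·ln10/|ln 0.9578742| = 9.21034/0.0430388 = 214.001 ⇒ m = 215.

m = 215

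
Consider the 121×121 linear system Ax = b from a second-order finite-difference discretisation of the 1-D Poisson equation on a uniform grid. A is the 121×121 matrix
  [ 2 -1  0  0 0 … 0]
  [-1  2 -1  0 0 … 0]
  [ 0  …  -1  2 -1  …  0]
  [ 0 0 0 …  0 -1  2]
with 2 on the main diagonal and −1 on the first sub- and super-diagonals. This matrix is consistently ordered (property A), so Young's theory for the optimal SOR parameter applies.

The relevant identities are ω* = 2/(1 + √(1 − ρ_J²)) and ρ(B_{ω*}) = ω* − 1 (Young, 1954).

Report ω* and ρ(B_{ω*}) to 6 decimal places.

ω* = 1.949797, ρ_SOR = 0.949797

ρ_J = max_k |cos(kπ/122)| = cos(π/122) = 0.999668
√(1−ρ_J²) = |sin(π/122)| = 0.0257479
ω* = 2/(1+0.0257479) = 1.949797
ρ(B_{ω*}) = ω*−1 = 0.949797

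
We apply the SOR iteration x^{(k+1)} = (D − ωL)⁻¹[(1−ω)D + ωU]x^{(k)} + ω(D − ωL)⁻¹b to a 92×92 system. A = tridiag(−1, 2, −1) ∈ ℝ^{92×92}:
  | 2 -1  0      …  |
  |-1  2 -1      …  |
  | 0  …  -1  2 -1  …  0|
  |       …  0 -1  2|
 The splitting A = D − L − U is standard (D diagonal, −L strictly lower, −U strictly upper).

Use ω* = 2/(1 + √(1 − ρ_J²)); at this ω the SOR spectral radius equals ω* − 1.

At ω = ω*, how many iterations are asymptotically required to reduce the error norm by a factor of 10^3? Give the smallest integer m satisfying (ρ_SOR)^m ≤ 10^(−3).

B_J for the 92×92 system has eigenvalues cos(kπ/93); ρ_J = cos(π/93) = 0.9994295.
root = sin(π/93) = 0.0337741  (since 1−cos² = sin²).
ω* = 2/(1 + 0.0337741) = 2/1.0337741 = 1.9346586.
and ρ(B_{ω*}) = 1.9346586 − 1 = 0.9346586.
ρ_SOR^m ≤ 10^(−3) ⇔ m ≥ 3·ln10/(−ln 0.9346586) = 6.90776/0.067574 = 102.225; m = ⌈102.225⌉ = 103.

m = 103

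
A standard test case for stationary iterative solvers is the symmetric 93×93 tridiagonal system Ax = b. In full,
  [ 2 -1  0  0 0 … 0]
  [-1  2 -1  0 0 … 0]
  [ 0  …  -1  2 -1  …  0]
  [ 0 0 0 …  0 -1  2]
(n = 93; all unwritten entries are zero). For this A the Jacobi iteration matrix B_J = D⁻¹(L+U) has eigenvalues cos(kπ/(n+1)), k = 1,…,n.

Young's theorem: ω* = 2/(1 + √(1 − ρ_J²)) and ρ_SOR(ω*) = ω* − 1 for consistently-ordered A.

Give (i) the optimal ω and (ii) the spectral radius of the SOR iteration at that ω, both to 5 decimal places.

½·tridiag(1,0,1) at n=93: λ_k = cos(kπ/94); max |λ| at k=1 ⇒ ρ_J = cos(π/94) ≈ 0.99944.
root = sin(π/94) = 0.033415  (since 1−cos² = sin²).
Then 2/(1+√(1−ρ_J²)) = 2/(1+0.033415); ω* = 2/1.033415 = 1.93533.
Hence ρ(B_{ω*}) = 1.93533 − 1 = 0.93533.

ω* = 1.93533, ρ_SOR = 0.93533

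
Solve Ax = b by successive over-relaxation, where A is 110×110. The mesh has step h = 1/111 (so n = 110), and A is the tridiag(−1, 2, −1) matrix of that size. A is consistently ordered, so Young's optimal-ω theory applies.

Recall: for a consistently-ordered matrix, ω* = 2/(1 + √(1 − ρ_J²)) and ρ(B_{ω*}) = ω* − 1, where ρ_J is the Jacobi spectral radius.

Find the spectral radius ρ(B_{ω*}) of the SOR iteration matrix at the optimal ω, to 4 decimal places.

With n=110, ρ(Jacobi) = cos(π/111) = 0.9996.
√(1 − cos²(π/111)) = sin(π/111) ≈ 0.02830.
ω* = 2 / (1 + 0.02830) = 2 / 1.02830 ≈ 1.9450.
ρ(B_{ω*}) = ω*−1 = 0.9450

ρ_SOR = 0.9450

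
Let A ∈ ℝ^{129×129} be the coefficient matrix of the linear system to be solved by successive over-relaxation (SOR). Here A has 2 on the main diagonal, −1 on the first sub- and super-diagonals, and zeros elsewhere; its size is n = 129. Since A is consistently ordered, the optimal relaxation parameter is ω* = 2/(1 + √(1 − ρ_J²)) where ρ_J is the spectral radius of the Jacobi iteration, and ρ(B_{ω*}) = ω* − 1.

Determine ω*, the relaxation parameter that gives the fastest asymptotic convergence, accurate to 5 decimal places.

ω* = 1.95281

spectrum of D⁻¹(L+U) = {cos(kπ/130) : 1≤k≤129}; ρ_J = cos(π/130) = 0.99971.
1 − cos²(π/130) = sin²(π/130) ⇒ √(1−ρ_J²) = sin(π/130) = 0.024164.
ω* = 2/(1 + 0.024164) = 2/1.024164 = 1.95281.
ρ(B_{ω*}) = ω*−1 = 0.95281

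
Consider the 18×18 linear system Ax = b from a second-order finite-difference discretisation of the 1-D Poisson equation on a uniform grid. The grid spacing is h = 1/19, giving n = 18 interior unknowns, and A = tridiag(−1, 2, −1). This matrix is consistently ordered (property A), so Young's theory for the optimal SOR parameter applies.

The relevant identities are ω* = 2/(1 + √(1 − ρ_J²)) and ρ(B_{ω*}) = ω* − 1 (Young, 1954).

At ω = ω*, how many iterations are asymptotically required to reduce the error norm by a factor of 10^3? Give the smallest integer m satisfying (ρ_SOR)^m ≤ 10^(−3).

m = 21

B_J for the 18×18 system has eigenvalues cos(kπ/19); ρ_J = cos(π/19) = 0.9863613.
1 − cos²(π/19) = sin²(π/19) ⇒ √(1−ρ_J²) = sin(π/19) = 0.1645946.
Then 2/(1+√(1−ρ_J²)) = 2/(1+0.1645946); ω* = 2/1.1645946 = 1.7173358.
At ω = 1.7173358 every |λ(B_ω)| = ω−1, so ρ_SOR = 0.7173358.
3·ln10 = 6.90776; −ln(0.7173358) = 0.332211; m = ⌈6.90776/0.332211⌉ = ⌈20.793⌉ = 21.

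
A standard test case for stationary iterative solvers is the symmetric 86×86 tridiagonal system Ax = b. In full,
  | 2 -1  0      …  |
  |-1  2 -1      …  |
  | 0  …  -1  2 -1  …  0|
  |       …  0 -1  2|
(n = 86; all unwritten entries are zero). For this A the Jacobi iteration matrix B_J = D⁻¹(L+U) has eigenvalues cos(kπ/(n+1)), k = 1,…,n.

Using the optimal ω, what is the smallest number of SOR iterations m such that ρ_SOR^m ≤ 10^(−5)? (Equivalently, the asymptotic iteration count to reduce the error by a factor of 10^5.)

ρ_J = max_k |cos(kπ/87)| = cos(π/87) = 0.9993481
root = sin(π/87) = 0.0361024  (since 1−cos² = sin²).
Then 2/(1+√(1−ρ_J²)) = 2/(1+0.0361024); ω* = 2/1.0361024 = 1.9303111.
ρ_SOR = ω* − 1 ≈ 0.9303111.
(0.9303111)^m ≤ 10^{−5}  ⇒  m·ln(0.9303111) ≤ −5·ln10  ⇒  m ≥ 159.379  ⇒  m = 160

m = 160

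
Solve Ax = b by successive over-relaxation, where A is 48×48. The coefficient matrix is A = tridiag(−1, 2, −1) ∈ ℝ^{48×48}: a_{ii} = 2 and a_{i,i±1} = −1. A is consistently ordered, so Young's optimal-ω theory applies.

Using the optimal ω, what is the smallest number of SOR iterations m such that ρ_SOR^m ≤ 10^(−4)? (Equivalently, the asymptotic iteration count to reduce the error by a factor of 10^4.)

With n=48, ρ(Jacobi) = cos(π/49) = 0.9979454.
root = sin(π/49) = 0.0640702  (since 1−cos² = sin²).
Then 2/(1+√(1−ρ_J²)) = 2/(1+0.0640702); ω* = 2/1.0640702 = 1.8795752.
[ρ_SOR] ω* − 1 = 0.8795752.
For 4 digits: m = 4·ln10 / (−ln 0.8795752) = 9.21034/0.128316 = 71.779; round up → m = 72.

m = 72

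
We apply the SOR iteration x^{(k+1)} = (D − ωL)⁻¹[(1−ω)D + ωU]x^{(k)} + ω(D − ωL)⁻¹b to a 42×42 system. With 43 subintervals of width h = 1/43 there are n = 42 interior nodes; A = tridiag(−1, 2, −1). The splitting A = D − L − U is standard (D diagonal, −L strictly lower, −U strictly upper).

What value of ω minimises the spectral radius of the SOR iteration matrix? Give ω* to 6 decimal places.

ω* = 1.863941

ρ_J = max_k |cos(kπ/43)| = cos(π/43) = 0.997332
√(1−ρ_J²) = |sin(π/43)| = 0.0729953
So ω* = 2/1.0729953 = 1.863941 (Young).
ρ_SOR = ω* − 1 = 1.863941 − 1 = 0.863941.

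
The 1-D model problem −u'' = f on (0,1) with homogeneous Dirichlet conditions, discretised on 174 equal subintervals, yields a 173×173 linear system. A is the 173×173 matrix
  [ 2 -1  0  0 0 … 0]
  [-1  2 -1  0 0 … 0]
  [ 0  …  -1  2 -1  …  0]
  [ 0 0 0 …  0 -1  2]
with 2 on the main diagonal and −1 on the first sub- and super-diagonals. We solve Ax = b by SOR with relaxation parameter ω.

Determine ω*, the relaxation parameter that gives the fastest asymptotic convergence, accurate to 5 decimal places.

ω* = 1.96453

[ρ_J] n=173: ρ(B_J) = cos(π/(n+1)) = cos(π/174) = 0.99984.
√(1 − cos²(π/174)) = sin(π/174) ≈ 0.018054.
ω* = 2/(1 + 0.018054) = 2/1.018054 = 1.96453.
and ρ(B_{ω*}) = 1.96453 − 1 = 0.96453.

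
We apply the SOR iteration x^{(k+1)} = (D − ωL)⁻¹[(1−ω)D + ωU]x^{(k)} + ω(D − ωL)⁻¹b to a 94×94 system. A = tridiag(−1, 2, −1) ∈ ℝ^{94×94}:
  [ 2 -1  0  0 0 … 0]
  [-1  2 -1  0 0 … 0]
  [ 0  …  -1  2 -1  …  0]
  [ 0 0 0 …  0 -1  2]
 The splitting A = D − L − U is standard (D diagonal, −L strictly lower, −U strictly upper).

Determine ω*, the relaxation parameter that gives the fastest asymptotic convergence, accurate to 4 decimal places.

ρ_J = max_k |cos(kπ/95)| = cos(π/95) = 0.9995
√(1 − cos²(π/95)) = sin(π/95) ≈ 0.03306.
Then 2/(1+√(1−ρ_J²)) = 2/(1+0.03306); ω* = 2/1.03306 = 1.9360.
At ω = 1.9360 every |λ(B_ω)| = ω−1, so ρ_SOR = 0.9360.

ω* = 1.9360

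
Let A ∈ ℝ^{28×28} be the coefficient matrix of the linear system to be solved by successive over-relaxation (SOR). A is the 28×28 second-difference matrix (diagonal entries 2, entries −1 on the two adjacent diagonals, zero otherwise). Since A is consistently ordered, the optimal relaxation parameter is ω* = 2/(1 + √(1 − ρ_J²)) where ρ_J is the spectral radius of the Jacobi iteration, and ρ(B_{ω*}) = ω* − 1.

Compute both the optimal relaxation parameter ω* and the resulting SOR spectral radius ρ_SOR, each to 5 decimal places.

With n=28, ρ(Jacobi) = cos(π/29) = 0.99414.
√(1 − cos²(π/29)) = sin(π/29) ≈ 0.108119.
Young: ω* = 2/(1+√(1−ρ_J²)) = 2/(1+0.108119) = 2/1.108119 = 1.80486.
and ρ(B_{ω*}) = 1.80486 − 1 = 0.80486.

ω* = 1.80486, ρ_SOR = 0.80486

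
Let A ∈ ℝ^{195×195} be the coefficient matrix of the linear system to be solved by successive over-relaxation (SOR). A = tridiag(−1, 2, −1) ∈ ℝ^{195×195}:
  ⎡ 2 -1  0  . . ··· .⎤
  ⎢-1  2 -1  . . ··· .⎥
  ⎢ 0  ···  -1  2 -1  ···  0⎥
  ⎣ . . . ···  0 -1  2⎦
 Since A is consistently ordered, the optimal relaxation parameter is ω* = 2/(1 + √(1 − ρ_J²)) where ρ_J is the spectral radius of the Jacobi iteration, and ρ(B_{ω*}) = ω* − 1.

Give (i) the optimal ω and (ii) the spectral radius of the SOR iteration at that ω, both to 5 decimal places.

ω* = 1.96845, ρ_SOR = 0.96845

[ρ_J] n=195: ρ(B_J) = cos(π/(n+1)) = cos(π/196) = 0.99987.
√(1−ρ_J²) simplifies to sin(π/196) = 0.016028.
ω* = 2 / (1 + 0.016028) = 2 / 1.016028 ≈ 1.96845.
At ω = 1.96845 every |λ(B_ω)| = ω−1, so ρ_SOR = 0.96845.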